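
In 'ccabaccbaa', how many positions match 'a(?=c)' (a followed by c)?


Lookahead 'a(?=c)' matches 'a' only when followed by 'c'.
String: 'ccabaccbaa'
Checking each position where char is 'a':
  pos 2: 'a' -> no (next='b')
  pos 4: 'a' -> MATCH (next='c')
  pos 8: 'a' -> no (next='a')
Matching positions: [4]
Count: 1

1


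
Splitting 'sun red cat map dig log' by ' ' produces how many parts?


Splitting by ' ' breaks the string at each occurrence of the separator.
Text: 'sun red cat map dig log'
Parts after split:
  Part 1: 'sun'
  Part 2: 'red'
  Part 3: 'cat'
  Part 4: 'map'
  Part 5: 'dig'
  Part 6: 'log'
Total parts: 6

6


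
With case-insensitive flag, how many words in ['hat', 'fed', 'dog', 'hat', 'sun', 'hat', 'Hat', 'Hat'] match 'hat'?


Case-insensitive matching: compare each word's lowercase form to 'hat'.
  'hat' -> lower='hat' -> MATCH
  'fed' -> lower='fed' -> no
  'dog' -> lower='dog' -> no
  'hat' -> lower='hat' -> MATCH
  'sun' -> lower='sun' -> no
  'hat' -> lower='hat' -> MATCH
  'Hat' -> lower='hat' -> MATCH
  'Hat' -> lower='hat' -> MATCH
Matches: ['hat', 'hat', 'hat', 'Hat', 'Hat']
Count: 5

5


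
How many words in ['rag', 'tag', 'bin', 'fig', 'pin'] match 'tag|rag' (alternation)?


Alternation 'tag|rag' matches either 'tag' or 'rag'.
Checking each word:
  'rag' -> MATCH
  'tag' -> MATCH
  'bin' -> no
  'fig' -> no
  'pin' -> no
Matches: ['rag', 'tag']
Count: 2

2


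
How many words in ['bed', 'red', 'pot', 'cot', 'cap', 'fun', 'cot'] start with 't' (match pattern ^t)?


Pattern ^t anchors to start of word. Check which words begin with 't':
  'bed' -> no
  'red' -> no
  'pot' -> no
  'cot' -> no
  'cap' -> no
  'fun' -> no
  'cot' -> no
Matching words: []
Count: 0

0


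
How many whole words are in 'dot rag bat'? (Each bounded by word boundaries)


Word boundaries (\b) mark the start/end of each word.
Text: 'dot rag bat'
Splitting by whitespace:
  Word 1: 'dot'
  Word 2: 'rag'
  Word 3: 'bat'
Total whole words: 3

3


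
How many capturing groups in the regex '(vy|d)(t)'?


To count capturing groups, count each '(' that starts a group.
Pattern: '(vy|d)(t)'
Walking through the pattern:
  Position 0: '(' -> group #1
  Position 6: '(' -> group #2
Total capturing groups: 2

2


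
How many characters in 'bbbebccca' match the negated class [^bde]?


Negated class [^bde] matches any char NOT in {b, d, e}
Scanning 'bbbebccca':
  pos 0: 'b' -> no (excluded)
  pos 1: 'b' -> no (excluded)
  pos 2: 'b' -> no (excluded)
  pos 3: 'e' -> no (excluded)
  pos 4: 'b' -> no (excluded)
  pos 5: 'c' -> MATCH
  pos 6: 'c' -> MATCH
  pos 7: 'c' -> MATCH
  pos 8: 'a' -> MATCH
Total matches: 4

4


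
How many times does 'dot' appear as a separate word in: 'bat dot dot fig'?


Scanning each word for exact match 'dot':
  Word 1: 'bat' -> no
  Word 2: 'dot' -> MATCH
  Word 3: 'dot' -> MATCH
  Word 4: 'fig' -> no
Total matches: 2

2


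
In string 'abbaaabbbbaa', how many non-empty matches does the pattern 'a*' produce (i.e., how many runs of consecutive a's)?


Pattern 'a*' matches zero or more a's. We want non-empty runs of consecutive a's.
String: 'abbaaabbbbaa'
Walking through the string to find runs of a's:
  Run 1: positions 0-0 -> 'a'
  Run 2: positions 3-5 -> 'aaa'
  Run 3: positions 10-11 -> 'aa'
Non-empty runs found: ['a', 'aaa', 'aa']
Count: 3

3


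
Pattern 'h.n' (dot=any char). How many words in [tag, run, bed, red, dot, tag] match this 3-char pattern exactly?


Pattern 'h.n' means: starts with 'h', any single char, ends with 'n'.
Checking each word (must be exactly 3 chars):
  'tag' (len=3): no
  'run' (len=3): no
  'bed' (len=3): no
  'red' (len=3): no
  'dot' (len=3): no
  'tag' (len=3): no
Matching words: []
Total: 0

0


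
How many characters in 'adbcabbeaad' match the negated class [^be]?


Negated class [^be] matches any char NOT in {b, e}
Scanning 'adbcabbeaad':
  pos 0: 'a' -> MATCH
  pos 1: 'd' -> MATCH
  pos 2: 'b' -> no (excluded)
  pos 3: 'c' -> MATCH
  pos 4: 'a' -> MATCH
  pos 5: 'b' -> no (excluded)
  pos 6: 'b' -> no (excluded)
  pos 7: 'e' -> no (excluded)
  pos 8: 'a' -> MATCH
  pos 9: 'a' -> MATCH
  pos 10: 'd' -> MATCH
Total matches: 7

7


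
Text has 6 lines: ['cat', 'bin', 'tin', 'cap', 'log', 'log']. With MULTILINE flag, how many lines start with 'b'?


With MULTILINE flag, ^ matches the start of each line.
Lines: ['cat', 'bin', 'tin', 'cap', 'log', 'log']
Checking which lines start with 'b':
  Line 1: 'cat' -> no
  Line 2: 'bin' -> MATCH
  Line 3: 'tin' -> no
  Line 4: 'cap' -> no
  Line 5: 'log' -> no
  Line 6: 'log' -> no
Matching lines: ['bin']
Count: 1

1


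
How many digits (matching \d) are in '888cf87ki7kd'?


\d matches any digit 0-9.
Scanning '888cf87ki7kd':
  pos 0: '8' -> DIGIT
  pos 1: '8' -> DIGIT
  pos 2: '8' -> DIGIT
  pos 5: '8' -> DIGIT
  pos 6: '7' -> DIGIT
  pos 9: '7' -> DIGIT
Digits found: ['8', '8', '8', '8', '7', '7']
Total: 6

6


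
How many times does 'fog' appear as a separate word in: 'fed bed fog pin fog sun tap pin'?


Scanning each word for exact match 'fog':
  Word 1: 'fed' -> no
  Word 2: 'bed' -> no
  Word 3: 'fog' -> MATCH
  Word 4: 'pin' -> no
  Word 5: 'fog' -> MATCH
  Word 6: 'sun' -> no
  Word 7: 'tap' -> no
  Word 8: 'pin' -> no
Total matches: 2

2


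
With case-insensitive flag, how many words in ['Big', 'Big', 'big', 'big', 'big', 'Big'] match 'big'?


Case-insensitive matching: compare each word's lowercase form to 'big'.
  'Big' -> lower='big' -> MATCH
  'Big' -> lower='big' -> MATCH
  'big' -> lower='big' -> MATCH
  'big' -> lower='big' -> MATCH
  'big' -> lower='big' -> MATCH
  'Big' -> lower='big' -> MATCH
Matches: ['Big', 'Big', 'big', 'big', 'big', 'Big']
Count: 6

6


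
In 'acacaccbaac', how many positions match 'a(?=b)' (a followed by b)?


Lookahead 'a(?=b)' matches 'a' only when followed by 'b'.
String: 'acacaccbaac'
Checking each position where char is 'a':
  pos 0: 'a' -> no (next='c')
  pos 2: 'a' -> no (next='c')
  pos 4: 'a' -> no (next='c')
  pos 8: 'a' -> no (next='a')
  pos 9: 'a' -> no (next='c')
Matching positions: []
Count: 0

0


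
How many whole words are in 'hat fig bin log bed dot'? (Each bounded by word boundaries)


Word boundaries (\b) mark the start/end of each word.
Text: 'hat fig bin log bed dot'
Splitting by whitespace:
  Word 1: 'hat'
  Word 2: 'fig'
  Word 3: 'bin'
  Word 4: 'log'
  Word 5: 'bed'
  Word 6: 'dot'
Total whole words: 6

6


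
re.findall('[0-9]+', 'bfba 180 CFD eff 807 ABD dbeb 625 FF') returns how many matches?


Pattern '[0-9]+' finds one or more digits.
Text: 'bfba 180 CFD eff 807 ABD dbeb 625 FF'
Scanning for matches:
  Match 1: '180'
  Match 2: '807'
  Match 3: '625'
Total matches: 3

3


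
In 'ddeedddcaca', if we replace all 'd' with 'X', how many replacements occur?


re.sub('d', 'X', text) replaces every occurrence of 'd' with 'X'.
Text: 'ddeedddcaca'
Scanning for 'd':
  pos 0: 'd' -> replacement #1
  pos 1: 'd' -> replacement #2
  pos 4: 'd' -> replacement #3
  pos 5: 'd' -> replacement #4
  pos 6: 'd' -> replacement #5
Total replacements: 5

5


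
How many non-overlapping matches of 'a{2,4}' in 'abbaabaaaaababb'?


Pattern 'a{2,4}' matches between 2 and 4 consecutive a's (greedy).
String: 'abbaabaaaaababb'
Finding runs of a's and applying greedy matching:
  Run at pos 0: 'a' (length 1)
  Run at pos 3: 'aa' (length 2)
  Run at pos 6: 'aaaaa' (length 5)
  Run at pos 12: 'a' (length 1)
Matches: ['aa', 'aaaa']
Count: 2

2


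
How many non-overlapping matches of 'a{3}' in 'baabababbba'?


Pattern 'a{3}' matches exactly 3 consecutive a's (greedy, non-overlapping).
String: 'baabababbba'
Scanning for runs of a's:
  Run at pos 1: 'aa' (length 2) -> 0 match(es)
  Run at pos 4: 'a' (length 1) -> 0 match(es)
  Run at pos 6: 'a' (length 1) -> 0 match(es)
  Run at pos 10: 'a' (length 1) -> 0 match(es)
Matches found: []
Total: 0

0


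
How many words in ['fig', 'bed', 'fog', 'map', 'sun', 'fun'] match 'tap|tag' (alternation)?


Alternation 'tap|tag' matches either 'tap' or 'tag'.
Checking each word:
  'fig' -> no
  'bed' -> no
  'fog' -> no
  'map' -> no
  'sun' -> no
  'fun' -> no
Matches: []
Count: 0

0


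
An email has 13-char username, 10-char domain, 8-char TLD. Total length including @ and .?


An email address has format: username@domain.tld
Username length: 13
'@' character: 1
Domain length: 10
'.' character: 1
TLD length: 8
Total = 13 + 1 + 10 + 1 + 8 = 33

33


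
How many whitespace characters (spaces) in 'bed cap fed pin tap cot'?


\s matches whitespace characters (spaces, tabs, etc.).
Text: 'bed cap fed pin tap cot'
This text has 6 words separated by spaces.
Number of spaces = number of words - 1 = 6 - 1 = 5

5


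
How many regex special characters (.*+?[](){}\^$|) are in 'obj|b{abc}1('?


Regex special characters are: . * + ? [ ] ( ) { } \ ^ $ |
Scanning 'obj|b{abc}1(':
  pos 3: '|' -> SPECIAL
  pos 5: '{' -> SPECIAL
  pos 9: '}' -> SPECIAL
  pos 11: '(' -> SPECIAL
Special chars found: ['|', '{', '}', '(']
Total: 4

4


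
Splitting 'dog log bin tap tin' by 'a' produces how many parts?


Splitting by 'a' breaks the string at each occurrence of the separator.
Text: 'dog log bin tap tin'
Parts after split:
  Part 1: 'dog log bin t'
  Part 2: 'p tin'
Total parts: 2

2


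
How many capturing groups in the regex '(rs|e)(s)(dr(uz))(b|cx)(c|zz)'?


To count capturing groups, count each '(' that starts a group.
Pattern: '(rs|e)(s)(dr(uz))(b|cx)(c|zz)'
Walking through the pattern:
  Position 0: '(' -> group #1
  Position 6: '(' -> group #2
  Position 9: '(' -> group #3
  Position 12: '(' -> group #4
  Position 17: '(' -> group #5
  Position 23: '(' -> group #6
Total capturing groups: 6

6


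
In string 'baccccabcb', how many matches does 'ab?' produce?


Pattern 'ab?' matches 'a' optionally followed by 'b'.
String: 'baccccabcb'
Scanning left to right for 'a' then checking next char:
  Match 1: 'a' (a not followed by b)
  Match 2: 'ab' (a followed by b)
Total matches: 2

2


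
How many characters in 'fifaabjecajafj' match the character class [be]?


Character class [be] matches any of: {b, e}
Scanning string 'fifaabjecajafj' character by character:
  pos 0: 'f' -> no
  pos 1: 'i' -> no
  pos 2: 'f' -> no
  pos 3: 'a' -> no
  pos 4: 'a' -> no
  pos 5: 'b' -> MATCH
  pos 6: 'j' -> no
  pos 7: 'e' -> MATCH
  pos 8: 'c' -> no
  pos 9: 'a' -> no
  pos 10: 'j' -> no
  pos 11: 'a' -> no
  pos 12: 'f' -> no
  pos 13: 'j' -> no
Total matches: 2

2


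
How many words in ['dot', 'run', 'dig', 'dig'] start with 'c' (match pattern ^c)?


Pattern ^c anchors to start of word. Check which words begin with 'c':
  'dot' -> no
  'run' -> no
  'dig' -> no
  'dig' -> no
Matching words: []
Count: 0

0


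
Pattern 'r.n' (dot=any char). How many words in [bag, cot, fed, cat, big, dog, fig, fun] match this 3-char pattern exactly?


Pattern 'r.n' means: starts with 'r', any single char, ends with 'n'.
Checking each word (must be exactly 3 chars):
  'bag' (len=3): no
  'cot' (len=3): no
  'fed' (len=3): no
  'cat' (len=3): no
  'big' (len=3): no
  'dog' (len=3): no
  'fig' (len=3): no
  'fun' (len=3): no
Matching words: []
Total: 0

0


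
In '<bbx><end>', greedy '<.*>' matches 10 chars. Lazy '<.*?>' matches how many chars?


Greedy '<.*>' tries to match as MUCH as possible.
Lazy '<.*?>' tries to match as LITTLE as possible.

String: '<bbx><end>'
Greedy '<.*>' starts at first '<' and extends to the LAST '>': '<bbx><end>' (10 chars)
Lazy '<.*?>' starts at first '<' and stops at the FIRST '>': '<bbx>' (5 chars)

5


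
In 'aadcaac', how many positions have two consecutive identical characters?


Looking for consecutive identical characters in 'aadcaac':
  pos 0-1: 'a' vs 'a' -> MATCH ('aa')
  pos 1-2: 'a' vs 'd' -> different
  pos 2-3: 'd' vs 'c' -> different
  pos 3-4: 'c' vs 'a' -> different
  pos 4-5: 'a' vs 'a' -> MATCH ('aa')
  pos 5-6: 'a' vs 'c' -> different
Consecutive identical pairs: ['aa', 'aa']
Count: 2

2


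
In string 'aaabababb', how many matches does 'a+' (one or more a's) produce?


Pattern 'a+' matches one or more consecutive a's.
String: 'aaabababb'
Scanning for runs of a:
  Match 1: 'aaa' (length 3)
  Match 2: 'a' (length 1)
  Match 3: 'a' (length 1)
Total matches: 3

3


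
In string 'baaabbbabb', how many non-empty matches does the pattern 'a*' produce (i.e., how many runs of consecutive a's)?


Pattern 'a*' matches zero or more a's. We want non-empty runs of consecutive a's.
String: 'baaabbbabb'
Walking through the string to find runs of a's:
  Run 1: positions 1-3 -> 'aaa'
  Run 2: positions 7-7 -> 'a'
Non-empty runs found: ['aaa', 'a']
Count: 2

2


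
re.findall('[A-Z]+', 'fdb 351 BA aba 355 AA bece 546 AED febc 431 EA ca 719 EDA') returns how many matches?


Pattern '[A-Z]+' finds one or more uppercase letters.
Text: 'fdb 351 BA aba 355 AA bece 546 AED febc 431 EA ca 719 EDA'
Scanning for matches:
  Match 1: 'BA'
  Match 2: 'AA'
  Match 3: 'AED'
  Match 4: 'EA'
  Match 5: 'EDA'
Total matches: 5

5


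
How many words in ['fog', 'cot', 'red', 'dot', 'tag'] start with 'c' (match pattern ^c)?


Pattern ^c anchors to start of word. Check which words begin with 'c':
  'fog' -> no
  'cot' -> MATCH (starts with 'c')
  'red' -> no
  'dot' -> no
  'tag' -> no
Matching words: ['cot']
Count: 1

1


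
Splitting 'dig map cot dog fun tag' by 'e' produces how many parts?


Splitting by 'e' breaks the string at each occurrence of the separator.
Text: 'dig map cot dog fun tag'
Parts after split:
  Part 1: 'dig map cot dog fun tag'
Total parts: 1

1


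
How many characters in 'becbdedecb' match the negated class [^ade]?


Negated class [^ade] matches any char NOT in {a, d, e}
Scanning 'becbdedecb':
  pos 0: 'b' -> MATCH
  pos 1: 'e' -> no (excluded)
  pos 2: 'c' -> MATCH
  pos 3: 'b' -> MATCH
  pos 4: 'd' -> no (excluded)
  pos 5: 'e' -> no (excluded)
  pos 6: 'd' -> no (excluded)
  pos 7: 'e' -> no (excluded)
  pos 8: 'c' -> MATCH
  pos 9: 'b' -> MATCH
Total matches: 5

5


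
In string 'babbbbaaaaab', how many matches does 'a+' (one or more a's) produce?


Pattern 'a+' matches one or more consecutive a's.
String: 'babbbbaaaaab'
Scanning for runs of a:
  Match 1: 'a' (length 1)
  Match 2: 'aaaaa' (length 5)
Total matches: 2

2


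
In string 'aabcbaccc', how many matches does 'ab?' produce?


Pattern 'ab?' matches 'a' optionally followed by 'b'.
String: 'aabcbaccc'
Scanning left to right for 'a' then checking next char:
  Match 1: 'a' (a not followed by b)
  Match 2: 'ab' (a followed by b)
  Match 3: 'a' (a not followed by b)
Total matches: 3

3


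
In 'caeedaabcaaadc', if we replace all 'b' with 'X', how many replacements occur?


re.sub('b', 'X', text) replaces every occurrence of 'b' with 'X'.
Text: 'caeedaabcaaadc'
Scanning for 'b':
  pos 7: 'b' -> replacement #1
Total replacements: 1

1


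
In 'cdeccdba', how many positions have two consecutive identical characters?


Looking for consecutive identical characters in 'cdeccdba':
  pos 0-1: 'c' vs 'd' -> different
  pos 1-2: 'd' vs 'e' -> different
  pos 2-3: 'e' vs 'c' -> different
  pos 3-4: 'c' vs 'c' -> MATCH ('cc')
  pos 4-5: 'c' vs 'd' -> different
  pos 5-6: 'd' vs 'b' -> different
  pos 6-7: 'b' vs 'a' -> different
Consecutive identical pairs: ['cc']
Count: 1

1


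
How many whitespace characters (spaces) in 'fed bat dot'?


\s matches whitespace characters (spaces, tabs, etc.).
Text: 'fed bat dot'
This text has 3 words separated by spaces.
Number of spaces = number of words - 1 = 3 - 1 = 2

2


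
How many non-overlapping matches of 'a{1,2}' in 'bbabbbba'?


Pattern 'a{1,2}' matches between 1 and 2 consecutive a's (greedy).
String: 'bbabbbba'
Finding runs of a's and applying greedy matching:
  Run at pos 2: 'a' (length 1)
  Run at pos 7: 'a' (length 1)
Matches: ['a', 'a']
Count: 2

2


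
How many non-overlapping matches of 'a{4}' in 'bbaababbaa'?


Pattern 'a{4}' matches exactly 4 consecutive a's (greedy, non-overlapping).
String: 'bbaababbaa'
Scanning for runs of a's:
  Run at pos 2: 'aa' (length 2) -> 0 match(es)
  Run at pos 5: 'a' (length 1) -> 0 match(es)
  Run at pos 8: 'aa' (length 2) -> 0 match(es)
Matches found: []
Total: 0

0


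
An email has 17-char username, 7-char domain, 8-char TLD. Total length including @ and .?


An email address has format: username@domain.tld
Username length: 17
'@' character: 1
Domain length: 7
'.' character: 1
TLD length: 8
Total = 17 + 1 + 7 + 1 + 8 = 34

34


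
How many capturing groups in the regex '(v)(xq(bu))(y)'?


To count capturing groups, count each '(' that starts a group.
Pattern: '(v)(xq(bu))(y)'
Walking through the pattern:
  Position 0: '(' -> group #1
  Position 3: '(' -> group #2
  Position 6: '(' -> group #3
  Position 11: '(' -> group #4
Total capturing groups: 4

4


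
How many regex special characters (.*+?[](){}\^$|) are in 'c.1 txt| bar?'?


Regex special characters are: . * + ? [ ] ( ) { } \ ^ $ |
Scanning 'c.1 txt| bar?':
  pos 1: '.' -> SPECIAL
  pos 7: '|' -> SPECIAL
  pos 12: '?' -> SPECIAL
Special chars found: ['.', '|', '?']
Total: 3

3


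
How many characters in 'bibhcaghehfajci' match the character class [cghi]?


Character class [cghi] matches any of: {c, g, h, i}
Scanning string 'bibhcaghehfajci' character by character:
  pos 0: 'b' -> no
  pos 1: 'i' -> MATCH
  pos 2: 'b' -> no
  pos 3: 'h' -> MATCH
  pos 4: 'c' -> MATCH
  pos 5: 'a' -> no
  pos 6: 'g' -> MATCH
  pos 7: 'h' -> MATCH
  pos 8: 'e' -> no
  pos 9: 'h' -> MATCH
  pos 10: 'f' -> no
  pos 11: 'a' -> no
  pos 12: 'j' -> no
  pos 13: 'c' -> MATCH
  pos 14: 'i' -> MATCH
Total matches: 8

8


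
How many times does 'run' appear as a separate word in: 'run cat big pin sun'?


Scanning each word for exact match 'run':
  Word 1: 'run' -> MATCH
  Word 2: 'cat' -> no
  Word 3: 'big' -> no
  Word 4: 'pin' -> no
  Word 5: 'sun' -> no
Total matches: 1

1


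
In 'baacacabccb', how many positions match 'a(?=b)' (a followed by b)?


Lookahead 'a(?=b)' matches 'a' only when followed by 'b'.
String: 'baacacabccb'
Checking each position where char is 'a':
  pos 1: 'a' -> no (next='a')
  pos 2: 'a' -> no (next='c')
  pos 4: 'a' -> no (next='c')
  pos 6: 'a' -> MATCH (next='b')
Matching positions: [6]
Count: 1

1


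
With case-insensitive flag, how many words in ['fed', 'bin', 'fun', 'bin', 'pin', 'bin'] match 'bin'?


Case-insensitive matching: compare each word's lowercase form to 'bin'.
  'fed' -> lower='fed' -> no
  'bin' -> lower='bin' -> MATCH
  'fun' -> lower='fun' -> no
  'bin' -> lower='bin' -> MATCH
  'pin' -> lower='pin' -> no
  'bin' -> lower='bin' -> MATCH
Matches: ['bin', 'bin', 'bin']
Count: 3

3


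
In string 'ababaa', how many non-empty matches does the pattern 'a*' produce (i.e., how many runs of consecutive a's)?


Pattern 'a*' matches zero or more a's. We want non-empty runs of consecutive a's.
String: 'ababaa'
Walking through the string to find runs of a's:
  Run 1: positions 0-0 -> 'a'
  Run 2: positions 2-2 -> 'a'
  Run 3: positions 4-5 -> 'aa'
Non-empty runs found: ['a', 'a', 'aa']
Count: 3

3


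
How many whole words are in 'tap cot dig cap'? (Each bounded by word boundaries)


Word boundaries (\b) mark the start/end of each word.
Text: 'tap cot dig cap'
Splitting by whitespace:
  Word 1: 'tap'
  Word 2: 'cot'
  Word 3: 'dig'
  Word 4: 'cap'
Total whole words: 4

4


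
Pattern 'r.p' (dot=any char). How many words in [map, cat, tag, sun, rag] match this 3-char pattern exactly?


Pattern 'r.p' means: starts with 'r', any single char, ends with 'p'.
Checking each word (must be exactly 3 chars):
  'map' (len=3): no
  'cat' (len=3): no
  'tag' (len=3): no
  'sun' (len=3): no
  'rag' (len=3): no
Matching words: []
Total: 0

0


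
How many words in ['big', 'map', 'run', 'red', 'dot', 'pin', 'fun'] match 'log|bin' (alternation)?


Alternation 'log|bin' matches either 'log' or 'bin'.
Checking each word:
  'big' -> no
  'map' -> no
  'run' -> no
  'red' -> no
  'dot' -> no
  'pin' -> no
  'fun' -> no
Matches: []
Count: 0

0


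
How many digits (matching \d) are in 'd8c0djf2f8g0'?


\d matches any digit 0-9.
Scanning 'd8c0djf2f8g0':
  pos 1: '8' -> DIGIT
  pos 3: '0' -> DIGIT
  pos 7: '2' -> DIGIT
  pos 9: '8' -> DIGIT
  pos 11: '0' -> DIGIT
Digits found: ['8', '0', '2', '8', '0']
Total: 5

5


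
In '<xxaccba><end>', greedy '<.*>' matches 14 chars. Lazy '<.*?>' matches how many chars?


Greedy '<.*>' tries to match as MUCH as possible.
Lazy '<.*?>' tries to match as LITTLE as possible.

String: '<xxaccba><end>'
Greedy '<.*>' starts at first '<' and extends to the LAST '>': '<xxaccba><end>' (14 chars)
Lazy '<.*?>' starts at first '<' and stops at the FIRST '>': '<xxaccba>' (9 chars)

9


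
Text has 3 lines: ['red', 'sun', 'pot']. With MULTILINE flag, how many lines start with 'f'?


With MULTILINE flag, ^ matches the start of each line.
Lines: ['red', 'sun', 'pot']
Checking which lines start with 'f':
  Line 1: 'red' -> no
  Line 2: 'sun' -> no
  Line 3: 'pot' -> no
Matching lines: []
Count: 0

0


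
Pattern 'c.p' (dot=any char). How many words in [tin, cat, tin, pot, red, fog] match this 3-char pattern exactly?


Pattern 'c.p' means: starts with 'c', any single char, ends with 'p'.
Checking each word (must be exactly 3 chars):
  'tin' (len=3): no
  'cat' (len=3): no
  'tin' (len=3): no
  'pot' (len=3): no
  'red' (len=3): no
  'fog' (len=3): no
Matching words: []
Total: 0

0


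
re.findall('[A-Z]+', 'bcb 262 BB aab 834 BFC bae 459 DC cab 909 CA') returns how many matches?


Pattern '[A-Z]+' finds one or more uppercase letters.
Text: 'bcb 262 BB aab 834 BFC bae 459 DC cab 909 CA'
Scanning for matches:
  Match 1: 'BB'
  Match 2: 'BFC'
  Match 3: 'DC'
  Match 4: 'CA'
Total matches: 4

4


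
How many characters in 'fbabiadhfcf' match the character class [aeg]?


Character class [aeg] matches any of: {a, e, g}
Scanning string 'fbabiadhfcf' character by character:
  pos 0: 'f' -> no
  pos 1: 'b' -> no
  pos 2: 'a' -> MATCH
  pos 3: 'b' -> no
  pos 4: 'i' -> no
  pos 5: 'a' -> MATCH
  pos 6: 'd' -> no
  pos 7: 'h' -> no
  pos 8: 'f' -> no
  pos 9: 'c' -> no
  pos 10: 'f' -> no
Total matches: 2

2


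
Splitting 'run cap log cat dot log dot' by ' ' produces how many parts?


Splitting by ' ' breaks the string at each occurrence of the separator.
Text: 'run cap log cat dot log dot'
Parts after split:
  Part 1: 'run'
  Part 2: 'cap'
  Part 3: 'log'
  Part 4: 'cat'
  Part 5: 'dot'
  Part 6: 'log'
  Part 7: 'dot'
Total parts: 7

7


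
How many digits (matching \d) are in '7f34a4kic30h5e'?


\d matches any digit 0-9.
Scanning '7f34a4kic30h5e':
  pos 0: '7' -> DIGIT
  pos 2: '3' -> DIGIT
  pos 3: '4' -> DIGIT
  pos 5: '4' -> DIGIT
  pos 9: '3' -> DIGIT
  pos 10: '0' -> DIGIT
  pos 12: '5' -> DIGIT
Digits found: ['7', '3', '4', '4', '3', '0', '5']
Total: 7

7


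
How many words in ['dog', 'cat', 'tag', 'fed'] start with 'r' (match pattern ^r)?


Pattern ^r anchors to start of word. Check which words begin with 'r':
  'dog' -> no
  'cat' -> no
  'tag' -> no
  'fed' -> no
Matching words: []
Count: 0

0


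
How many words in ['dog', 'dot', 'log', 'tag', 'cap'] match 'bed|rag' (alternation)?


Alternation 'bed|rag' matches either 'bed' or 'rag'.
Checking each word:
  'dog' -> no
  'dot' -> no
  'log' -> no
  'tag' -> no
  'cap' -> no
Matches: []
Count: 0

0


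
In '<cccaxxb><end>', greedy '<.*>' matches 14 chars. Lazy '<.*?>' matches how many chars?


Greedy '<.*>' tries to match as MUCH as possible.
Lazy '<.*?>' tries to match as LITTLE as possible.

String: '<cccaxxb><end>'
Greedy '<.*>' starts at first '<' and extends to the LAST '>': '<cccaxxb><end>' (14 chars)
Lazy '<.*?>' starts at first '<' and stops at the FIRST '>': '<cccaxxb>' (9 chars)

9


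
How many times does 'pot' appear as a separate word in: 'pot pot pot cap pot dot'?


Scanning each word for exact match 'pot':
  Word 1: 'pot' -> MATCH
  Word 2: 'pot' -> MATCH
  Word 3: 'pot' -> MATCH
  Word 4: 'cap' -> no
  Word 5: 'pot' -> MATCH
  Word 6: 'dot' -> no
Total matches: 4

4


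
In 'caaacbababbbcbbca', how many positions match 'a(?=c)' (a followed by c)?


Lookahead 'a(?=c)' matches 'a' only when followed by 'c'.
String: 'caaacbababbbcbbca'
Checking each position where char is 'a':
  pos 1: 'a' -> no (next='a')
  pos 2: 'a' -> no (next='a')
  pos 3: 'a' -> MATCH (next='c')
  pos 6: 'a' -> no (next='b')
  pos 8: 'a' -> no (next='b')
Matching positions: [3]
Count: 1

1


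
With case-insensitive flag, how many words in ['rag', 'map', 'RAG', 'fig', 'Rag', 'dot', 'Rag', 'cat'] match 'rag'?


Case-insensitive matching: compare each word's lowercase form to 'rag'.
  'rag' -> lower='rag' -> MATCH
  'map' -> lower='map' -> no
  'RAG' -> lower='rag' -> MATCH
  'fig' -> lower='fig' -> no
  'Rag' -> lower='rag' -> MATCH
  'dot' -> lower='dot' -> no
  'Rag' -> lower='rag' -> MATCH
  'cat' -> lower='cat' -> no
Matches: ['rag', 'RAG', 'Rag', 'Rag']
Count: 4

4


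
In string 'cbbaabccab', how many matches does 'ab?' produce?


Pattern 'ab?' matches 'a' optionally followed by 'b'.
String: 'cbbaabccab'
Scanning left to right for 'a' then checking next char:
  Match 1: 'a' (a not followed by b)
  Match 2: 'ab' (a followed by b)
  Match 3: 'ab' (a followed by b)
Total matches: 3

3


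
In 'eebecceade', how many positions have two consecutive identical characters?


Looking for consecutive identical characters in 'eebecceade':
  pos 0-1: 'e' vs 'e' -> MATCH ('ee')
  pos 1-2: 'e' vs 'b' -> different
  pos 2-3: 'b' vs 'e' -> different
  pos 3-4: 'e' vs 'c' -> different
  pos 4-5: 'c' vs 'c' -> MATCH ('cc')
  pos 5-6: 'c' vs 'e' -> different
  pos 6-7: 'e' vs 'a' -> different
  pos 7-8: 'a' vs 'd' -> different
  pos 8-9: 'd' vs 'e' -> different
Consecutive identical pairs: ['ee', 'cc']
Count: 2

2


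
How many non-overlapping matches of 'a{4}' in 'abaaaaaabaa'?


Pattern 'a{4}' matches exactly 4 consecutive a's (greedy, non-overlapping).
String: 'abaaaaaabaa'
Scanning for runs of a's:
  Run at pos 0: 'a' (length 1) -> 0 match(es)
  Run at pos 2: 'aaaaaa' (length 6) -> 1 match(es)
  Run at pos 9: 'aa' (length 2) -> 0 match(es)
Matches found: ['aaaa']
Total: 1

1


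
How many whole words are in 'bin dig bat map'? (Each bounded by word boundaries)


Word boundaries (\b) mark the start/end of each word.
Text: 'bin dig bat map'
Splitting by whitespace:
  Word 1: 'bin'
  Word 2: 'dig'
  Word 3: 'bat'
  Word 4: 'map'
Total whole words: 4

4


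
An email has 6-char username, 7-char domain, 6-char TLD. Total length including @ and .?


An email address has format: username@domain.tld
Username length: 6
'@' character: 1
Domain length: 7
'.' character: 1
TLD length: 6
Total = 6 + 1 + 7 + 1 + 6 = 21

21


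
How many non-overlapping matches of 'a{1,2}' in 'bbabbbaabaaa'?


Pattern 'a{1,2}' matches between 1 and 2 consecutive a's (greedy).
String: 'bbabbbaabaaa'
Finding runs of a's and applying greedy matching:
  Run at pos 2: 'a' (length 1)
  Run at pos 6: 'aa' (length 2)
  Run at pos 9: 'aaa' (length 3)
Matches: ['a', 'aa', 'aa', 'a']
Count: 4

4


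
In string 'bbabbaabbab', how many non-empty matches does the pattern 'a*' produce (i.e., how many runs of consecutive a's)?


Pattern 'a*' matches zero or more a's. We want non-empty runs of consecutive a's.
String: 'bbabbaabbab'
Walking through the string to find runs of a's:
  Run 1: positions 2-2 -> 'a'
  Run 2: positions 5-6 -> 'aa'
  Run 3: positions 9-9 -> 'a'
Non-empty runs found: ['a', 'aa', 'a']
Count: 3

3


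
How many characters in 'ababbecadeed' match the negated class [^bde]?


Negated class [^bde] matches any char NOT in {b, d, e}
Scanning 'ababbecadeed':
  pos 0: 'a' -> MATCH
  pos 1: 'b' -> no (excluded)
  pos 2: 'a' -> MATCH
  pos 3: 'b' -> no (excluded)
  pos 4: 'b' -> no (excluded)
  pos 5: 'e' -> no (excluded)
  pos 6: 'c' -> MATCH
  pos 7: 'a' -> MATCH
  pos 8: 'd' -> no (excluded)
  pos 9: 'e' -> no (excluded)
  pos 10: 'e' -> no (excluded)
  pos 11: 'd' -> no (excluded)
Total matches: 4

4


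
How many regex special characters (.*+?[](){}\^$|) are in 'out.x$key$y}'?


Regex special characters are: . * + ? [ ] ( ) { } \ ^ $ |
Scanning 'out.x$key$y}':
  pos 3: '.' -> SPECIAL
  pos 5: '$' -> SPECIAL
  pos 9: '$' -> SPECIAL
  pos 11: '}' -> SPECIAL
Special chars found: ['.', '$', '$', '}']
Total: 4

4


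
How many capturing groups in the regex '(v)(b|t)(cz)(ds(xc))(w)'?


To count capturing groups, count each '(' that starts a group.
Pattern: '(v)(b|t)(cz)(ds(xc))(w)'
Walking through the pattern:
  Position 0: '(' -> group #1
  Position 3: '(' -> group #2
  Position 8: '(' -> group #3
  Position 12: '(' -> group #4
  Position 15: '(' -> group #5
  Position 20: '(' -> group #6
Total capturing groups: 6

6


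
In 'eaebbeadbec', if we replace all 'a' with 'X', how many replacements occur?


re.sub('a', 'X', text) replaces every occurrence of 'a' with 'X'.
Text: 'eaebbeadbec'
Scanning for 'a':
  pos 1: 'a' -> replacement #1
  pos 6: 'a' -> replacement #2
Total replacements: 2

2


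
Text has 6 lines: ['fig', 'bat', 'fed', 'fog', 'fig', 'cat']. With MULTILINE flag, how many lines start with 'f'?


With MULTILINE flag, ^ matches the start of each line.
Lines: ['fig', 'bat', 'fed', 'fog', 'fig', 'cat']
Checking which lines start with 'f':
  Line 1: 'fig' -> MATCH
  Line 2: 'bat' -> no
  Line 3: 'fed' -> MATCH
  Line 4: 'fog' -> MATCH
  Line 5: 'fig' -> MATCH
  Line 6: 'cat' -> no
Matching lines: ['fig', 'fed', 'fog', 'fig']
Count: 4

4


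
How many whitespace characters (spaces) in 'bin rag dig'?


\s matches whitespace characters (spaces, tabs, etc.).
Text: 'bin rag dig'
This text has 3 words separated by spaces.
Number of spaces = number of words - 1 = 3 - 1 = 2

2


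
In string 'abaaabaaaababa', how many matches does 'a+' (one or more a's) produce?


Pattern 'a+' matches one or more consecutive a's.
String: 'abaaabaaaababa'
Scanning for runs of a:
  Match 1: 'a' (length 1)
  Match 2: 'aaa' (length 3)
  Match 3: 'aaaa' (length 4)
  Match 4: 'a' (length 1)
  Match 5: 'a' (length 1)
Total matches: 5

5


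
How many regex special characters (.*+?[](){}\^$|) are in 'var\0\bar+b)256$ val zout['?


Regex special characters are: . * + ? [ ] ( ) { } \ ^ $ |
Scanning 'var\0\bar+b)256$ val zout[':
  pos 3: '\' -> SPECIAL
  pos 5: '\' -> SPECIAL
  pos 9: '+' -> SPECIAL
  pos 11: ')' -> SPECIAL
  pos 15: '$' -> SPECIAL
  pos 25: '[' -> SPECIAL
Special chars found: ['\\', '\\', '+', ')', '$', '[']
Total: 6

6


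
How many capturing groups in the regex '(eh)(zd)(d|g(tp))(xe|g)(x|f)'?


To count capturing groups, count each '(' that starts a group.
Pattern: '(eh)(zd)(d|g(tp))(xe|g)(x|f)'
Walking through the pattern:
  Position 0: '(' -> group #1
  Position 4: '(' -> group #2
  Position 8: '(' -> group #3
  Position 12: '(' -> group #4
  Position 17: '(' -> group #5
  Position 23: '(' -> group #6
Total capturing groups: 6

6


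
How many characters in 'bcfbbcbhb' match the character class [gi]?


Character class [gi] matches any of: {g, i}
Scanning string 'bcfbbcbhb' character by character:
  pos 0: 'b' -> no
  pos 1: 'c' -> no
  pos 2: 'f' -> no
  pos 3: 'b' -> no
  pos 4: 'b' -> no
  pos 5: 'c' -> no
  pos 6: 'b' -> no
  pos 7: 'h' -> no
  pos 8: 'b' -> no
Total matches: 0

0


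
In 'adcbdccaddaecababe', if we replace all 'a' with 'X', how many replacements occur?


re.sub('a', 'X', text) replaces every occurrence of 'a' with 'X'.
Text: 'adcbdccaddaecababe'
Scanning for 'a':
  pos 0: 'a' -> replacement #1
  pos 7: 'a' -> replacement #2
  pos 10: 'a' -> replacement #3
  pos 13: 'a' -> replacement #4
  pos 15: 'a' -> replacement #5
Total replacements: 5

5


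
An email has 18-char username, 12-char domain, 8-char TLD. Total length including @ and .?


An email address has format: username@domain.tld
Username length: 18
'@' character: 1
Domain length: 12
'.' character: 1
TLD length: 8
Total = 18 + 1 + 12 + 1 + 8 = 40

40


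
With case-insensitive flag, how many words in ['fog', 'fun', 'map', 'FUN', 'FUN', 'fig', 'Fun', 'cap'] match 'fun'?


Case-insensitive matching: compare each word's lowercase form to 'fun'.
  'fog' -> lower='fog' -> no
  'fun' -> lower='fun' -> MATCH
  'map' -> lower='map' -> no
  'FUN' -> lower='fun' -> MATCH
  'FUN' -> lower='fun' -> MATCH
  'fig' -> lower='fig' -> no
  'Fun' -> lower='fun' -> MATCH
  'cap' -> lower='cap' -> no
Matches: ['fun', 'FUN', 'FUN', 'Fun']
Count: 4

4


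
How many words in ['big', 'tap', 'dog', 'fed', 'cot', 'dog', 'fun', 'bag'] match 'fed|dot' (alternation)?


Alternation 'fed|dot' matches either 'fed' or 'dot'.
Checking each word:
  'big' -> no
  'tap' -> no
  'dog' -> no
  'fed' -> MATCH
  'cot' -> no
  'dog' -> no
  'fun' -> no
  'bag' -> no
Matches: ['fed']
Count: 1

1


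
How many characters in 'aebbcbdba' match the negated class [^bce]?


Negated class [^bce] matches any char NOT in {b, c, e}
Scanning 'aebbcbdba':
  pos 0: 'a' -> MATCH
  pos 1: 'e' -> no (excluded)
  pos 2: 'b' -> no (excluded)
  pos 3: 'b' -> no (excluded)
  pos 4: 'c' -> no (excluded)
  pos 5: 'b' -> no (excluded)
  pos 6: 'd' -> MATCH
  pos 7: 'b' -> no (excluded)
  pos 8: 'a' -> MATCH
Total matches: 3

3


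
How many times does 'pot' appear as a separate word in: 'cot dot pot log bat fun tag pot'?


Scanning each word for exact match 'pot':
  Word 1: 'cot' -> no
  Word 2: 'dot' -> no
  Word 3: 'pot' -> MATCH
  Word 4: 'log' -> no
  Word 5: 'bat' -> no
  Word 6: 'fun' -> no
  Word 7: 'tag' -> no
  Word 8: 'pot' -> MATCH
Total matches: 2

2


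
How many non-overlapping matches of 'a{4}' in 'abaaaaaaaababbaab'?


Pattern 'a{4}' matches exactly 4 consecutive a's (greedy, non-overlapping).
String: 'abaaaaaaaababbaab'
Scanning for runs of a's:
  Run at pos 0: 'a' (length 1) -> 0 match(es)
  Run at pos 2: 'aaaaaaaa' (length 8) -> 2 match(es)
  Run at pos 11: 'a' (length 1) -> 0 match(es)
  Run at pos 14: 'aa' (length 2) -> 0 match(es)
Matches found: ['aaaa', 'aaaa']
Total: 2

2


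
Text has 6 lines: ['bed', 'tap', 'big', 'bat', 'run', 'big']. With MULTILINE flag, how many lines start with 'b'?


With MULTILINE flag, ^ matches the start of each line.
Lines: ['bed', 'tap', 'big', 'bat', 'run', 'big']
Checking which lines start with 'b':
  Line 1: 'bed' -> MATCH
  Line 2: 'tap' -> no
  Line 3: 'big' -> MATCH
  Line 4: 'bat' -> MATCH
  Line 5: 'run' -> no
  Line 6: 'big' -> MATCH
Matching lines: ['bed', 'big', 'bat', 'big']
Count: 4

4


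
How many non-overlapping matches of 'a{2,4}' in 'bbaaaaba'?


Pattern 'a{2,4}' matches between 2 and 4 consecutive a's (greedy).
String: 'bbaaaaba'
Finding runs of a's and applying greedy matching:
  Run at pos 2: 'aaaa' (length 4)
  Run at pos 7: 'a' (length 1)
Matches: ['aaaa']
Count: 1

1


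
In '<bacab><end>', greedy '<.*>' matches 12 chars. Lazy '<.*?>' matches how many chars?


Greedy '<.*>' tries to match as MUCH as possible.
Lazy '<.*?>' tries to match as LITTLE as possible.

String: '<bacab><end>'
Greedy '<.*>' starts at first '<' and extends to the LAST '>': '<bacab><end>' (12 chars)
Lazy '<.*?>' starts at first '<' and stops at the FIRST '>': '<bacab>' (7 chars)

7


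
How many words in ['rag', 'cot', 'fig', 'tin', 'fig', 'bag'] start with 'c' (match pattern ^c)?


Pattern ^c anchors to start of word. Check which words begin with 'c':
  'rag' -> no
  'cot' -> MATCH (starts with 'c')
  'fig' -> no
  'tin' -> no
  'fig' -> no
  'bag' -> no
Matching words: ['cot']
Count: 1

1


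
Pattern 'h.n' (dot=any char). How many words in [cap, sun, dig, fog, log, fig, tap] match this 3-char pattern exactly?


Pattern 'h.n' means: starts with 'h', any single char, ends with 'n'.
Checking each word (must be exactly 3 chars):
  'cap' (len=3): no
  'sun' (len=3): no
  'dig' (len=3): no
  'fog' (len=3): no
  'log' (len=3): no
  'fig' (len=3): no
  'tap' (len=3): no
Matching words: []
Total: 0

0


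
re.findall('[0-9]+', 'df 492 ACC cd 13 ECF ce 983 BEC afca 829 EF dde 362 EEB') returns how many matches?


Pattern '[0-9]+' finds one or more digits.
Text: 'df 492 ACC cd 13 ECF ce 983 BEC afca 829 EF dde 362 EEB'
Scanning for matches:
  Match 1: '492'
  Match 2: '13'
  Match 3: '983'
  Match 4: '829'
  Match 5: '362'
Total matches: 5

5


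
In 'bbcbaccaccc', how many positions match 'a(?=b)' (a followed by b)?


Lookahead 'a(?=b)' matches 'a' only when followed by 'b'.
String: 'bbcbaccaccc'
Checking each position where char is 'a':
  pos 4: 'a' -> no (next='c')
  pos 7: 'a' -> no (next='c')
Matching positions: []
Count: 0

0


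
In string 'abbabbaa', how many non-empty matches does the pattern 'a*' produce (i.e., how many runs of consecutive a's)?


Pattern 'a*' matches zero or more a's. We want non-empty runs of consecutive a's.
String: 'abbabbaa'
Walking through the string to find runs of a's:
  Run 1: positions 0-0 -> 'a'
  Run 2: positions 3-3 -> 'a'
  Run 3: positions 6-7 -> 'aa'
Non-empty runs found: ['a', 'a', 'aa']
Count: 3

3


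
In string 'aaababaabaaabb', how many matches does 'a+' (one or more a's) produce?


Pattern 'a+' matches one or more consecutive a's.
String: 'aaababaabaaabb'
Scanning for runs of a:
  Match 1: 'aaa' (length 3)
  Match 2: 'a' (length 1)
  Match 3: 'aa' (length 2)
  Match 4: 'aaa' (length 3)
Total matches: 4

4


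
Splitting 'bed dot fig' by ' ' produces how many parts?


Splitting by ' ' breaks the string at each occurrence of the separator.
Text: 'bed dot fig'
Parts after split:
  Part 1: 'bed'
  Part 2: 'dot'
  Part 3: 'fig'
Total parts: 3

3


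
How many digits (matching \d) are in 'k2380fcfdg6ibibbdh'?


\d matches any digit 0-9.
Scanning 'k2380fcfdg6ibibbdh':
  pos 1: '2' -> DIGIT
  pos 2: '3' -> DIGIT
  pos 3: '8' -> DIGIT
  pos 4: '0' -> DIGIT
  pos 10: '6' -> DIGIT
Digits found: ['2', '3', '8', '0', '6']
Total: 5

5


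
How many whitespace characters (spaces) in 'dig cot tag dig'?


\s matches whitespace characters (spaces, tabs, etc.).
Text: 'dig cot tag dig'
This text has 4 words separated by spaces.
Number of spaces = number of words - 1 = 4 - 1 = 3

3


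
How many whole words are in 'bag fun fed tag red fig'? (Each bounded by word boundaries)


Word boundaries (\b) mark the start/end of each word.
Text: 'bag fun fed tag red fig'
Splitting by whitespace:
  Word 1: 'bag'
  Word 2: 'fun'
  Word 3: 'fed'
  Word 4: 'tag'
  Word 5: 'red'
  Word 6: 'fig'
Total whole words: 6

6


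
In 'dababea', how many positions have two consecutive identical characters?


Looking for consecutive identical characters in 'dababea':
  pos 0-1: 'd' vs 'a' -> different
  pos 1-2: 'a' vs 'b' -> different
  pos 2-3: 'b' vs 'a' -> different
  pos 3-4: 'a' vs 'b' -> different
  pos 4-5: 'b' vs 'e' -> different
  pos 5-6: 'e' vs 'a' -> different
Consecutive identical pairs: []
Count: 0

0


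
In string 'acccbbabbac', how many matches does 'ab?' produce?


Pattern 'ab?' matches 'a' optionally followed by 'b'.
String: 'acccbbabbac'
Scanning left to right for 'a' then checking next char:
  Match 1: 'a' (a not followed by b)
  Match 2: 'ab' (a followed by b)
  Match 3: 'a' (a not followed by b)
Total matches: 3

3


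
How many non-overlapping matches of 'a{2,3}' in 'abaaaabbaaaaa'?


Pattern 'a{2,3}' matches between 2 and 3 consecutive a's (greedy).
String: 'abaaaabbaaaaa'
Finding runs of a's and applying greedy matching:
  Run at pos 0: 'a' (length 1)
  Run at pos 2: 'aaaa' (length 4)
  Run at pos 8: 'aaaaa' (length 5)
Matches: ['aaa', 'aaa', 'aa']
Count: 3

3


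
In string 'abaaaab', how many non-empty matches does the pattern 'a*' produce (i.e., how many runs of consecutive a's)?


Pattern 'a*' matches zero or more a's. We want non-empty runs of consecutive a's.
String: 'abaaaab'
Walking through the string to find runs of a's:
  Run 1: positions 0-0 -> 'a'
  Run 2: positions 2-5 -> 'aaaa'
Non-empty runs found: ['a', 'aaaa']
Count: 2

2
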